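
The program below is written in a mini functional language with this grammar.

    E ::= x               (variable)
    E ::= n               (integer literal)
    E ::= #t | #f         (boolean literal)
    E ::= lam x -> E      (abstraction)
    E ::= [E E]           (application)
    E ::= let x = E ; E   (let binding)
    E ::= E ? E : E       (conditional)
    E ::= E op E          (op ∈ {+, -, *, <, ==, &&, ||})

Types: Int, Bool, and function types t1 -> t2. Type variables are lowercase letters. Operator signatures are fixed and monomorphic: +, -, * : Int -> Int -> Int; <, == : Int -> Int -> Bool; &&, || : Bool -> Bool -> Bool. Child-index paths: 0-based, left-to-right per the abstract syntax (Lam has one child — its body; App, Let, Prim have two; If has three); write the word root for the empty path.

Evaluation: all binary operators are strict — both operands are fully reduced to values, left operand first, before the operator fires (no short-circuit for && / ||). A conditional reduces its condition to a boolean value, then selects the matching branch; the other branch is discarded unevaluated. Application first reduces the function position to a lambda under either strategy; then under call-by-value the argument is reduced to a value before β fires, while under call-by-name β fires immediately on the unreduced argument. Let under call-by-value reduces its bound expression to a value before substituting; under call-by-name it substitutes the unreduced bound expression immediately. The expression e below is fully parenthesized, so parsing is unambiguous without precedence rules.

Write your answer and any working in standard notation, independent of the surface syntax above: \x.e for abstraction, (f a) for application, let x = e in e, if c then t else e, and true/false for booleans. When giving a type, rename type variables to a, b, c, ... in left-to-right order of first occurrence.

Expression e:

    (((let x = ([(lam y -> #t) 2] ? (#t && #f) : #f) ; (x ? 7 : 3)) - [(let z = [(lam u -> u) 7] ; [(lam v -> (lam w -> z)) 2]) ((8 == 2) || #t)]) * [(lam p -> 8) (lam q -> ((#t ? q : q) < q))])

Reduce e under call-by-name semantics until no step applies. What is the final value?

Answer: -32

Derivation:
step 0: (((let x = (if ((\y.true) 2) then (true && false) else false) in (if x then 7 else 3)) - ((let z = ((\u.u) 7) in ((\v.(\w.z)) 2)) ((8 == 2) || true))) * ((\p.8) (\q.((if true then q else q) < q))))
step 1: [let@0.0] (((if (if ((\y.true) 2) then (true && false) else false) then 7 else 3) - ((let z = ((\u.u) 7) in ((\v.(\w.z)) 2)) ((8 == 2) || true))) * ((\p.8) (\q.((if true then q else q) < q))))
step 2: [beta@0.0.0.0] (((if (if true then (true && false) else false) then 7 else 3) - ((let z = ((\u.u) 7) in ((\v.(\w.z)) 2)) ((8 == 2) || true))) * ((\p.8) (\q.((if true then q else q) < q))))
step 3: [if@0.0.0] (((if (true && false) then 7 else 3) - ((let z = ((\u.u) 7) in ((\v.(\w.z)) 2)) ((8 == 2) || true))) * ((\p.8) (\q.((if true then q else q) < q))))
step 4: [delta@0.0.0] (((if false then 7 else 3) - ((let z = ((\u.u) 7) in ((\v.(\w.z)) 2)) ((8 == 2) || true))) * ((\p.8) (\q.((if true then q else q) < q))))
step 5: [if@0.0] ((3 - ((let z = ((\u.u) 7) in ((\v.(\w.z)) 2)) ((8 == 2) || true))) * ((\p.8) (\q.((if true then q else q) < q))))
step 6: [let@0.1.0] ((3 - (((\v.(\w.((\u.u) 7))) 2) ((8 == 2) || true))) * ((\p.8) (\q.((if true then q else q) < q))))
step 7: [beta@0.1.0] ((3 - ((\w.((\u.u) 7)) ((8 == 2) || true))) * ((\p.8) (\q.((if true then q else q) < q))))
step 8: [beta@0.1] ((3 - ((\u.u) 7)) * ((\p.8) (\q.((if true then q else q) < q))))
step 9: [beta@0.1] ((3 - 7) * ((\p.8) (\q.((if true then q else q) < q))))
step 10: [delta@0] (-4 * ((\p.8) (\q.((if true then q else q) < q))))
step 11: [beta@1] (-4 * 8)
step 12: [delta@root] -32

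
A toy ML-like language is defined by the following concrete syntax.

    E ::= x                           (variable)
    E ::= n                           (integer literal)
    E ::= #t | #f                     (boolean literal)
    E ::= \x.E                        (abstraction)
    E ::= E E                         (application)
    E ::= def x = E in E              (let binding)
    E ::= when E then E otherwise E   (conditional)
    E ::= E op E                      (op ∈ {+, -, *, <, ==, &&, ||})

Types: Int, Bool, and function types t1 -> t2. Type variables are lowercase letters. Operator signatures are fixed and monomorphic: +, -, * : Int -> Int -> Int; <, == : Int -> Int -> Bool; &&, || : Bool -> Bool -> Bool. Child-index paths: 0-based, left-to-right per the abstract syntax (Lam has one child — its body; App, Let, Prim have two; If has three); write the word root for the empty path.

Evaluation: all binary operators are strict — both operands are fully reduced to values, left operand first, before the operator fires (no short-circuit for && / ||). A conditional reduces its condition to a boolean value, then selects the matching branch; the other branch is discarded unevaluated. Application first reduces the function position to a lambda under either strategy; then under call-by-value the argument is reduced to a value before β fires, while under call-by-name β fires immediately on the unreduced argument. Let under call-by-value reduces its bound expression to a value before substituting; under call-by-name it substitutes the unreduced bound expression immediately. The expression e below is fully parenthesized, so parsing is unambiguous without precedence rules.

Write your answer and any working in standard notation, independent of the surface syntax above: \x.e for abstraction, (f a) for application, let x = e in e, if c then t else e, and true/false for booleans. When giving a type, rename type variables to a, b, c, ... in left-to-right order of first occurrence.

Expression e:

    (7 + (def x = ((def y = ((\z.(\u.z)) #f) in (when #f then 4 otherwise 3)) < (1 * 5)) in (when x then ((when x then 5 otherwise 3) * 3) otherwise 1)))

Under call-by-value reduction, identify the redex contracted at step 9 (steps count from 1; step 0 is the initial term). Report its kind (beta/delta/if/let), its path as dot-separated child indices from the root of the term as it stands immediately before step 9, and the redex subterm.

Answer: delta at 1 : (5 * 3)

Trace:
step 0: (7 + (let x = ((let y = ((\z.(\u.z)) false) in (if false then 4 else 3)) < (1 * 5)) in (if x then ((if x then 5 else 3) * 3) else 1)))
step 1: [beta@1.0.0.0] (7 + (let x = ((let y = (\u.false) in (if false then 4 else 3)) < (1 * 5)) in (if x then ((if x then 5 else 3) * 3) else 1)))
step 2: [let@1.0.0] (7 + (let x = ((if false then 4 else 3) < (1 * 5)) in (if x then ((if x then 5 else 3) * 3) else 1)))
step 3: [if@1.0.0] (7 + (let x = (3 < (1 * 5)) in (if x then ((if x then 5 else 3) * 3) else 1)))
step 4: [delta@1.0.1] (7 + (let x = (3 < 5) in (if x then ((if x then 5 else 3) * 3) else 1)))
step 5: [delta@1.0] (7 + (let x = true in (if x then ((if x then 5 else 3) * 3) else 1)))
step 6: [let@1] (7 + (if true then ((if true then 5 else 3) * 3) else 1))
step 7: [if@1] (7 + ((if true then 5 else 3) * 3))
step 8: [if@1.0] (7 + (5 * 3))
step 9: [delta@1] (7 + 15)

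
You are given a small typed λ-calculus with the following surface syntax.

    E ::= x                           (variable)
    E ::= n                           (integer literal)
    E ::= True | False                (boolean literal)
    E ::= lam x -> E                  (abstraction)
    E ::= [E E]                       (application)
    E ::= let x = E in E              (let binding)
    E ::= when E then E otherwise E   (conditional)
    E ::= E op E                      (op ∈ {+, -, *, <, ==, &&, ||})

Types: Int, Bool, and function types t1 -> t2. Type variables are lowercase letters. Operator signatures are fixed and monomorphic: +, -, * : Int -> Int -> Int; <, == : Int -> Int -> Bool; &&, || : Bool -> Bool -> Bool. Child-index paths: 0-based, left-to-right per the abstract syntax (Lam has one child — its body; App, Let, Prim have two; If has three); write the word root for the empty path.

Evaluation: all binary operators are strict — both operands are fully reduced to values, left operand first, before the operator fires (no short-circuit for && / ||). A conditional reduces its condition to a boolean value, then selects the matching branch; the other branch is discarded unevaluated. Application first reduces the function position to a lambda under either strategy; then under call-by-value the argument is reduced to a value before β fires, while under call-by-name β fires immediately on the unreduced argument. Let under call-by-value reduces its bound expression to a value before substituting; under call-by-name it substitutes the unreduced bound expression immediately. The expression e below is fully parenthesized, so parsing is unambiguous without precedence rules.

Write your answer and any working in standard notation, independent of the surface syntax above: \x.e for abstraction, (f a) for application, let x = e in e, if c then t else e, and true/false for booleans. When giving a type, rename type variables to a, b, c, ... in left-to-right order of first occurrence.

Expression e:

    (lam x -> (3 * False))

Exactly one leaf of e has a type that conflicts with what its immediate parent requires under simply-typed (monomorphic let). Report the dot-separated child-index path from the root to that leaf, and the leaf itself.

Derivation:
  unify Int ~ Int
  unify Bool ~ Int
  FAIL: mismatch Bool ~ Int

Answer: 0.1 : false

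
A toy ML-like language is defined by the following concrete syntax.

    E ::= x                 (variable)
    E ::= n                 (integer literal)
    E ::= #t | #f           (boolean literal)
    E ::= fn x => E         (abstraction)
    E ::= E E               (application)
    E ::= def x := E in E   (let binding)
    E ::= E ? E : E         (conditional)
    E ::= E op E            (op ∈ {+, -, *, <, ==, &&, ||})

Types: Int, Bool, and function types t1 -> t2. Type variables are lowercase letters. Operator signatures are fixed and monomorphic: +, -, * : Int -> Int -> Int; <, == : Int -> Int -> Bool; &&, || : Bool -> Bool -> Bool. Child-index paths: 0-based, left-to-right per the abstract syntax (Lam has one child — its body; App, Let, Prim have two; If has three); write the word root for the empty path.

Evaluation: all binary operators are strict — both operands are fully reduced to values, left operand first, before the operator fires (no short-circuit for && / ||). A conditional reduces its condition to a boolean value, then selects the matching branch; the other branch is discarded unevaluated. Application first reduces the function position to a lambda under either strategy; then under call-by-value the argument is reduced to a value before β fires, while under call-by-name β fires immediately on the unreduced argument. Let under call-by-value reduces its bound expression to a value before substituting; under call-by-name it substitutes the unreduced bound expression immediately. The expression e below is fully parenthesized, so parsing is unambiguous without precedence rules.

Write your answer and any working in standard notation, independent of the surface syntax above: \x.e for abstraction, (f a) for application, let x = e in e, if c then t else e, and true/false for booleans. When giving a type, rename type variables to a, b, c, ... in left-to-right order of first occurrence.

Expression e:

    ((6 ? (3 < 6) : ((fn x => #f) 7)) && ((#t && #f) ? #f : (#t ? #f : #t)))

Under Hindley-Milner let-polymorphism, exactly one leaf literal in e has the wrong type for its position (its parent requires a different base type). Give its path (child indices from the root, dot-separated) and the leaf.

Answer: 0.0 : 6

Derivation:
  unify Int ~ Bool
  FAIL: mismatch Int ~ Bool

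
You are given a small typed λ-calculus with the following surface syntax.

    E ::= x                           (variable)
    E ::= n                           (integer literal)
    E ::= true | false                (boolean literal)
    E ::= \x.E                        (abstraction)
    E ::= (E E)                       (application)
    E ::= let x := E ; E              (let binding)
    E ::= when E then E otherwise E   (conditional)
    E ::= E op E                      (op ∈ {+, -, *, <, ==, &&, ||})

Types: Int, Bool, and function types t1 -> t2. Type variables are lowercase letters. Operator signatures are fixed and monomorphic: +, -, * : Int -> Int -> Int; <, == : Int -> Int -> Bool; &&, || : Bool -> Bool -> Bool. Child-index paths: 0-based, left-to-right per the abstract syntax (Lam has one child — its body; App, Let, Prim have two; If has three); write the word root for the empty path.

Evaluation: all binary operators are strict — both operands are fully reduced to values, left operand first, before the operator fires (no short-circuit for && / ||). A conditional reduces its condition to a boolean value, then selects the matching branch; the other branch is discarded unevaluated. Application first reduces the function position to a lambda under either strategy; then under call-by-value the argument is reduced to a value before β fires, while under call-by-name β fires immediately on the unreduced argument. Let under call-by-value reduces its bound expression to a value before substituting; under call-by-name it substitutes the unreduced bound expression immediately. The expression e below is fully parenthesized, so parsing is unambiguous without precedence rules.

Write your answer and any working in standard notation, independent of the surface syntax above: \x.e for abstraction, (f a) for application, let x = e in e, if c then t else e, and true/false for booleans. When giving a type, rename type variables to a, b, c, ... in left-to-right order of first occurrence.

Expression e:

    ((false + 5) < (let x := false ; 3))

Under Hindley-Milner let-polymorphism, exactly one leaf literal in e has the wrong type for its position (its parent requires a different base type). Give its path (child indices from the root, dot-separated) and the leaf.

Answer: 0.0 : false

Derivation:
  unify Bool ~ Int
  FAIL: mismatch Bool ~ Int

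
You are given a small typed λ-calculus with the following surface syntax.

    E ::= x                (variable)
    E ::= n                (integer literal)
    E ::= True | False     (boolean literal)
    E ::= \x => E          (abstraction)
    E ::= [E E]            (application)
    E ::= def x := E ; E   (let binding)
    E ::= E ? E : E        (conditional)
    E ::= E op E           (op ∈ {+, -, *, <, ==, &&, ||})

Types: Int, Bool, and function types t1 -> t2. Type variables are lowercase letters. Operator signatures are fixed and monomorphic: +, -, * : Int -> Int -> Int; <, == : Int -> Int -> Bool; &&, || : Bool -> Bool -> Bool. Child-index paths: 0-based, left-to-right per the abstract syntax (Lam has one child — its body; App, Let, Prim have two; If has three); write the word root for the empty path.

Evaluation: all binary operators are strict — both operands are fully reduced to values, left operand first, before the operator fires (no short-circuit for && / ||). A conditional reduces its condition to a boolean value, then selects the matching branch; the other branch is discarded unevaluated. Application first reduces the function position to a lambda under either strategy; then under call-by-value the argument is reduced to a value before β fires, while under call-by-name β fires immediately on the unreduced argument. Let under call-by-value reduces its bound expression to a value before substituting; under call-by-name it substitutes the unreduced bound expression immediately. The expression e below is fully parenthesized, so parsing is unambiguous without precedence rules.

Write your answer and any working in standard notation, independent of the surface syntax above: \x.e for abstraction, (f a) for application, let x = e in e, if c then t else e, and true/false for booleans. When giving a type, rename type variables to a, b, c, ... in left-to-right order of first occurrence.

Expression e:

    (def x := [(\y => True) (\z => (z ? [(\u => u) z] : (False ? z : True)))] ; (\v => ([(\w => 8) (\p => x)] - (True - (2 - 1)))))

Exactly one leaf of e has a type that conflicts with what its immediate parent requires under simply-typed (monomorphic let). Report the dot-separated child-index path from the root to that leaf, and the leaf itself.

Working:
\y._ : a -> Bool
z : b
  unify b ~ Bool
u : c
\u._ : c -> c
z : Bool
  unify c -> c ~ Bool -> d
  unify c ~ Bool
  unify Bool ~ d
_ _ : Bool
  unify Bool ~ Bool
z : Bool
  unify Bool ~ Bool
  unify Bool ~ Bool
\z._ : Bool -> Bool
  unify a -> Bool ~ (Bool -> Bool) -> e
  unify a ~ Bool -> Bool
  unify Bool ~ e
_ _ : Bool
let x : Bool
\w._ : g -> Int
x : Bool
\p._ : h -> Bool
  unify g -> Int ~ (h -> Bool) -> i
  unify g ~ h -> Bool
  unify Int ~ i
_ _ : Int
  unify Int ~ Int
  unify Bool ~ Int
  FAIL: mismatch Bool ~ Int

Answer: 1.0.1.0 : true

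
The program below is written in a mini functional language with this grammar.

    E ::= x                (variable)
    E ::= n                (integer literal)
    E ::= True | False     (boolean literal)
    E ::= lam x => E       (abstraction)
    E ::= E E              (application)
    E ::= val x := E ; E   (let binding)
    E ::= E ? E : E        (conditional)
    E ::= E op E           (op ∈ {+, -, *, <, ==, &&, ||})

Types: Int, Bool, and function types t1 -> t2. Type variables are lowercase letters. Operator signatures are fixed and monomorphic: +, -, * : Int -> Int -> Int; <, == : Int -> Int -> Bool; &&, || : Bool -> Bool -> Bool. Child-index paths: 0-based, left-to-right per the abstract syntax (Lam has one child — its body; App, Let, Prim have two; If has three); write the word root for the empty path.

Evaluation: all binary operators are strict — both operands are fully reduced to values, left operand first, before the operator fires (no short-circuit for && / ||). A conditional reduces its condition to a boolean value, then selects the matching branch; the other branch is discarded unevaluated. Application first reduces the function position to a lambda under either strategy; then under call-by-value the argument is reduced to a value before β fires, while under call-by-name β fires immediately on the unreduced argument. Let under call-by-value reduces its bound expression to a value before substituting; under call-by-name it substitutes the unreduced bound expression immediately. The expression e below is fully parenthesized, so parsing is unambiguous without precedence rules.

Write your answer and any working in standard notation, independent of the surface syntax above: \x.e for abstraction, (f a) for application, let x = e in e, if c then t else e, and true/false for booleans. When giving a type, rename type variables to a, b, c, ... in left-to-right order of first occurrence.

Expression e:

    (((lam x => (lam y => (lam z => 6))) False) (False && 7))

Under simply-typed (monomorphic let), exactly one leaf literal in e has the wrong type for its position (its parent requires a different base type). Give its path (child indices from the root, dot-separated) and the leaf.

Working:
\z._ : c -> Int
\y._ : b -> c -> Int
\x._ : a -> b -> c -> Int
  unify a -> b -> c -> Int ~ Bool -> d
  unify a ~ Bool
  unify b -> c -> Int ~ d
_ _ : b -> c -> Int
  unify Bool ~ Bool
  unify Int ~ Bool
  FAIL: mismatch Int ~ Bool

Answer: 1.1 : 7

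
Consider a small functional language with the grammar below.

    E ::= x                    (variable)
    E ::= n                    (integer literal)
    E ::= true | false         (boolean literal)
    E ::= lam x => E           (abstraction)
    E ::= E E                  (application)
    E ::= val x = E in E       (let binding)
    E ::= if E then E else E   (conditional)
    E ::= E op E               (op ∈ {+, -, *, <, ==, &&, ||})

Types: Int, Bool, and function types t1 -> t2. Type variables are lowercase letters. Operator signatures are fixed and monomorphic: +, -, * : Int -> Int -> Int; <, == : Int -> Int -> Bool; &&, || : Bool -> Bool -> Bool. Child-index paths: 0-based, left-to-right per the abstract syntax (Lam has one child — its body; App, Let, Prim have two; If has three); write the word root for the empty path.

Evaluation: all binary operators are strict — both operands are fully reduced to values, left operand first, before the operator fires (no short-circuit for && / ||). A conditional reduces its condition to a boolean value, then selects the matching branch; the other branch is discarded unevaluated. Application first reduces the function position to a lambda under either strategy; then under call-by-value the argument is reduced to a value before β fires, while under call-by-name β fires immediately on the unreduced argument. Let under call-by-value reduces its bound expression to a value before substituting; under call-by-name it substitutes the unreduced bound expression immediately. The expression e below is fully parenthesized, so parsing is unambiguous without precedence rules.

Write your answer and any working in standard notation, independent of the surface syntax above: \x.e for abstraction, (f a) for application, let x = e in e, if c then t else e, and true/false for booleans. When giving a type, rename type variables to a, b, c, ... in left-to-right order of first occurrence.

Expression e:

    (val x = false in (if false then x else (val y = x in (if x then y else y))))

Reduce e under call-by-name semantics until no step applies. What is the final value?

Answer: false

Derivation:
step 0: (let x = false in (if false then x else (let y = x in (if x then y else y))))
step 1: [let@root] (if false then false else (let y = false in (if false then y else y)))
step 2: [if@root] (let y = false in (if false then y else y))
step 3: [let@root] (if false then false else false)
step 4: [if@root] false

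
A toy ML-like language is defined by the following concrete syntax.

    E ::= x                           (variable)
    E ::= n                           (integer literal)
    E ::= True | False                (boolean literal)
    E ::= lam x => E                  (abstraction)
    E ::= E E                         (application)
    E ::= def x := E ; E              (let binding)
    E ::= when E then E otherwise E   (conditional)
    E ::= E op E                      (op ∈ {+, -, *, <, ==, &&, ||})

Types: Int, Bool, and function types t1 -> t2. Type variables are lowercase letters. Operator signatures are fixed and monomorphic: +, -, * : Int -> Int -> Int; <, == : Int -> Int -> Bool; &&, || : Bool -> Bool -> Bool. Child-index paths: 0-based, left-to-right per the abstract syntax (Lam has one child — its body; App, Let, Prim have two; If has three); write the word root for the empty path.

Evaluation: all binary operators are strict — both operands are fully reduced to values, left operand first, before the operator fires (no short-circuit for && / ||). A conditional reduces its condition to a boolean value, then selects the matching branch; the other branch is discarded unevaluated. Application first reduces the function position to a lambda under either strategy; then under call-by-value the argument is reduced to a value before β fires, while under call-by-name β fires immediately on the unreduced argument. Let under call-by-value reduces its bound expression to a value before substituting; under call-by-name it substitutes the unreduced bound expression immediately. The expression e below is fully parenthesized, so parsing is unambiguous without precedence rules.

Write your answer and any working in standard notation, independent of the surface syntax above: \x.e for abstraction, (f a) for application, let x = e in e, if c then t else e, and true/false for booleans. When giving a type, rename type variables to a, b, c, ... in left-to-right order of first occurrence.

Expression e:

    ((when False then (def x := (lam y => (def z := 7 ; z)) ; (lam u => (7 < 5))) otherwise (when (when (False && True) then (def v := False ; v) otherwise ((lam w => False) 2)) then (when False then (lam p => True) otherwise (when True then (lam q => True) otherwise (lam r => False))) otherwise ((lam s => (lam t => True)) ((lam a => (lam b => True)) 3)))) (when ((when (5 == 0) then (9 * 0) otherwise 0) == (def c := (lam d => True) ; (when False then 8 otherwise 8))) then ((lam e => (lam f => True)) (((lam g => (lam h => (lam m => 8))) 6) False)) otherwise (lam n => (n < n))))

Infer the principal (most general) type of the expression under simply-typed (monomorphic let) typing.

Trace:
  unify Bool ~ Bool
let z : Int
z : Int
\y._ : a -> Int
let x : a -> Int
  unify Int ~ Int
  unify Int ~ Int
\u._ : b -> Bool
  unify Bool ~ Bool
  unify Bool ~ Bool
  unify Bool ~ Bool
let v : Bool
v : Bool
\w._ : c -> Bool
  unify c -> Bool ~ Int -> d
  unify c ~ Int
  unify Bool ~ d
_ _ : Bool
  unify Bool ~ Bool
  unify Bool ~ Bool
  unify Bool ~ Bool
\p._ : e -> Bool
  unify Bool ~ Bool
\q._ : f -> Bool
\r._ : g -> Bool
  unify f -> Bool ~ g -> Bool
  unify f ~ g
  unify Bool ~ Bool
  unify e -> Bool ~ g -> Bool
  unify e ~ g
  unify Bool ~ Bool
\t._ : i -> Bool
\s._ : h -> i -> Bool
\b._ : k -> Bool
\a._ : j -> k -> Bool
  unify j -> k -> Bool ~ Int -> l
  unify j ~ Int
  unify k -> Bool ~ l
_ _ : k -> Bool
  unify h -> i -> Bool ~ (k -> Bool) -> m
  unify h ~ k -> Bool
  unify i -> Bool ~ m
_ _ : i -> Bool
  unify g -> Bool ~ i -> Bool
  unify g ~ i
  unify Bool ~ Bool
  unify b -> Bool ~ i -> Bool
  unify b ~ i
  unify Bool ~ Bool
  unify Int ~ Int
  unify Int ~ Int
  unify Bool ~ Bool
  unify Int ~ Int
  unify Int ~ Int
  unify Int ~ Int
  unify Int ~ Int
\d._ : n -> Bool
let c : n -> Bool
  unify Bool ~ Bool
  unify Int ~ Int
  unify Int ~ Int
  unify Bool ~ Bool
\f._ : p -> Bool
\e._ : o -> p -> Bool
\m._ : s -> Int
\h._ : r -> s -> Int
\g._ : q -> r -> s -> Int
  unify q -> r -> s -> Int ~ Int -> t
  unify q ~ Int
  unify r -> s -> Int ~ t
_ _ : r -> s -> Int
  unify r -> s -> Int ~ Bool -> u
  unify r ~ Bool
  unify s -> Int ~ u
_ _ : s -> Int
  unify o -> p -> Bool ~ (s -> Int) -> v
  unify o ~ s -> Int
  unify p -> Bool ~ v
_ _ : p -> Bool
n : w
  unify w ~ Int
n : Int
  unify Int ~ Int
\n._ : Int -> Bool
  unify p -> Bool ~ Int -> Bool
  unify p ~ Int
  unify Bool ~ Bool
  unify i -> Bool ~ (Int -> Bool) -> x
  unify i ~ Int -> Bool
  unify Bool ~ x
_ _ : Bool

Answer: Bool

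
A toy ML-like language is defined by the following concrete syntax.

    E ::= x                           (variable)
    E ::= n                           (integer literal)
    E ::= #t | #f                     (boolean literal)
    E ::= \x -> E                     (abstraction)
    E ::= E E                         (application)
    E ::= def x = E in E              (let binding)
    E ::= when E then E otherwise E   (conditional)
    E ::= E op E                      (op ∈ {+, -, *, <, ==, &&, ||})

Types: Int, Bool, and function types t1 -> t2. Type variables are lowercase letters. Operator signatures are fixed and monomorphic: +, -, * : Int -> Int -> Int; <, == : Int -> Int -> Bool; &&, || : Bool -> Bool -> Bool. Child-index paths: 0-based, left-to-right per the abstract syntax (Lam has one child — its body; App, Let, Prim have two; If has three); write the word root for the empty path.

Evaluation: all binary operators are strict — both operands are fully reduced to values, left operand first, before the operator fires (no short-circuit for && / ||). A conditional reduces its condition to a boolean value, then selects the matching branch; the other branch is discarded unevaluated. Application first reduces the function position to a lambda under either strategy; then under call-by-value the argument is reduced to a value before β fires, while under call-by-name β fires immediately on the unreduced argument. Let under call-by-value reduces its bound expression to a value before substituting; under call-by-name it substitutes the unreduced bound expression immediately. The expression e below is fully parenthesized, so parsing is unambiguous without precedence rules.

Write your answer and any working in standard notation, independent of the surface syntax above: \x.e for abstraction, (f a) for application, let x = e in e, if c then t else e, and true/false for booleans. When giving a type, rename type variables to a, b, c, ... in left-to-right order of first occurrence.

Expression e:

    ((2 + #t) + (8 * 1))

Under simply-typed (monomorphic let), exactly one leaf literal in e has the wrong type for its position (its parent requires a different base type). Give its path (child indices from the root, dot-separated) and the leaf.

Working:
  unify Int ~ Int
  unify Bool ~ Int
  FAIL: mismatch Bool ~ Int

Answer: 0.1 : true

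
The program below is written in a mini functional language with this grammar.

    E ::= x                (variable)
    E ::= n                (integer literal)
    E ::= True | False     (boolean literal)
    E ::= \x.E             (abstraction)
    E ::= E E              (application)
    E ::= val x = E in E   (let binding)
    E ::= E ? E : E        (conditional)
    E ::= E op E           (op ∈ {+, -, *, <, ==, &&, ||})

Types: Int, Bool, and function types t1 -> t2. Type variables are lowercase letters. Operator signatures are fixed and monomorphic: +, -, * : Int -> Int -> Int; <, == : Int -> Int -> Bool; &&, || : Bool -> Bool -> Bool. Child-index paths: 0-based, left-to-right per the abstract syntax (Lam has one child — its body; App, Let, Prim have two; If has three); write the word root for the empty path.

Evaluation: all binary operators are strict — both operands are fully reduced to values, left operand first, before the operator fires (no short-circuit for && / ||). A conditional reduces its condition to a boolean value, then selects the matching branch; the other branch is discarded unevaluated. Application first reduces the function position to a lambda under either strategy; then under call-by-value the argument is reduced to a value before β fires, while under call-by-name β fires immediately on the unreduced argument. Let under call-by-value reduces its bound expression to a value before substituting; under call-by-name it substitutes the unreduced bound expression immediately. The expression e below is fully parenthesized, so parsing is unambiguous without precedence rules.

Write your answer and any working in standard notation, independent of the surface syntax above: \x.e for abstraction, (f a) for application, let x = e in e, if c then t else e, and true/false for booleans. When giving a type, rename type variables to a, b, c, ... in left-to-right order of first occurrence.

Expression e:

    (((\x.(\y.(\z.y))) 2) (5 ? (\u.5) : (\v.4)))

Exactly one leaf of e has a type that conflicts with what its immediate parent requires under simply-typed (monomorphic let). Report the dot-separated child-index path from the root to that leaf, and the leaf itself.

Trace:
y : b
\z._ : c -> b
\y._ : b -> c -> b
\x._ : a -> b -> c -> b
  unify a -> b -> c -> b ~ Int -> d
  unify a ~ Int
  unify b -> c -> b ~ d
_ _ : b -> c -> b
  unify Int ~ Bool
  FAIL: mismatch Int ~ Bool

Answer: 1.0 : 5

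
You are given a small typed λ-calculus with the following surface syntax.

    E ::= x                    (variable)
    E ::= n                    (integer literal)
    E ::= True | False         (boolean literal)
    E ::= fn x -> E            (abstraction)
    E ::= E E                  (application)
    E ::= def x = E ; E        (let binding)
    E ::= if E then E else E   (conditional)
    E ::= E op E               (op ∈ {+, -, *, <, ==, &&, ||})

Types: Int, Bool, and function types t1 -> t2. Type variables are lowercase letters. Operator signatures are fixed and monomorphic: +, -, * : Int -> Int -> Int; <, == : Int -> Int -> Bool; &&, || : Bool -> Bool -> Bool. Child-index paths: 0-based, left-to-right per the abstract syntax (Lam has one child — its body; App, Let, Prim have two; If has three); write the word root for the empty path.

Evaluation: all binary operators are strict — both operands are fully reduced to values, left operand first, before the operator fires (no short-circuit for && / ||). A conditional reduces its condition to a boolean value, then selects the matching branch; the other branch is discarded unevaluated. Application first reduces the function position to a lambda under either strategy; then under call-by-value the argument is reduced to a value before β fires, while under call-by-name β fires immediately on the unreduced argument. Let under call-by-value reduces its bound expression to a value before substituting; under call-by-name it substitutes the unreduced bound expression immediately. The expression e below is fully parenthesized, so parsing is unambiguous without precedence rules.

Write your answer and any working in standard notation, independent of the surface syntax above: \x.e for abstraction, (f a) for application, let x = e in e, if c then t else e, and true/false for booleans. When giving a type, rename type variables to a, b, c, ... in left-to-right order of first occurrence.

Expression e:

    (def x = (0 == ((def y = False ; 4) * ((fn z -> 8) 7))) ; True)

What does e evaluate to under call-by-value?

Working:
step 0: (let x = (0 == ((let y = false in 4) * ((\z.8) 7))) in true)
step 1: [let@0.1.0] (let x = (0 == (4 * ((\z.8) 7))) in true)
step 2: [beta@0.1.1] (let x = (0 == (4 * 8)) in true)
step 3: [delta@0.1] (let x = (0 == 32) in true)
step 4: [delta@0] (let x = false in true)
step 5: [let@root] true

Answer: true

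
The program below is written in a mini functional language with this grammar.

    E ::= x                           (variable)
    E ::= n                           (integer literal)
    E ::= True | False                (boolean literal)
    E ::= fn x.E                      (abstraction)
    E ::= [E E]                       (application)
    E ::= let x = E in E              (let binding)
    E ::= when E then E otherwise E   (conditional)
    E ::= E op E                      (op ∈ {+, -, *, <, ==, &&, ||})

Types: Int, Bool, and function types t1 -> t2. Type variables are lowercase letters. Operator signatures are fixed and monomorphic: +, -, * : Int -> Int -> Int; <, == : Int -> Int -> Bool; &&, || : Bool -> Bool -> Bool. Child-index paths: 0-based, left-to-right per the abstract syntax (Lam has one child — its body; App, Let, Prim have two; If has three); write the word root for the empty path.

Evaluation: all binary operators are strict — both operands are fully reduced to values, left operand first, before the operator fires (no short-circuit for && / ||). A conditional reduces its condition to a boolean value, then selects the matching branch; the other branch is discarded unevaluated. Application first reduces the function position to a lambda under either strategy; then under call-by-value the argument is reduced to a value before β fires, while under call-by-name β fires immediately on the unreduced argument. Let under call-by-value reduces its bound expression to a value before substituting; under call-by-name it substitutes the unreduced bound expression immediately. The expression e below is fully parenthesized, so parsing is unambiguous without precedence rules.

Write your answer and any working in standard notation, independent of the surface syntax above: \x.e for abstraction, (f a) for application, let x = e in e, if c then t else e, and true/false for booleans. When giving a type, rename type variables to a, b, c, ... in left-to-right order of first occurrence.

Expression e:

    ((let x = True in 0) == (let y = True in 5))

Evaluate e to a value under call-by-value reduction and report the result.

Working:
step 0: ((let x = true in 0) == (let y = true in 5))
step 1: [let@0] (0 == (let y = true in 5))
step 2: [let@1] (0 == 5)
step 3: [delta@root] false

Answer: false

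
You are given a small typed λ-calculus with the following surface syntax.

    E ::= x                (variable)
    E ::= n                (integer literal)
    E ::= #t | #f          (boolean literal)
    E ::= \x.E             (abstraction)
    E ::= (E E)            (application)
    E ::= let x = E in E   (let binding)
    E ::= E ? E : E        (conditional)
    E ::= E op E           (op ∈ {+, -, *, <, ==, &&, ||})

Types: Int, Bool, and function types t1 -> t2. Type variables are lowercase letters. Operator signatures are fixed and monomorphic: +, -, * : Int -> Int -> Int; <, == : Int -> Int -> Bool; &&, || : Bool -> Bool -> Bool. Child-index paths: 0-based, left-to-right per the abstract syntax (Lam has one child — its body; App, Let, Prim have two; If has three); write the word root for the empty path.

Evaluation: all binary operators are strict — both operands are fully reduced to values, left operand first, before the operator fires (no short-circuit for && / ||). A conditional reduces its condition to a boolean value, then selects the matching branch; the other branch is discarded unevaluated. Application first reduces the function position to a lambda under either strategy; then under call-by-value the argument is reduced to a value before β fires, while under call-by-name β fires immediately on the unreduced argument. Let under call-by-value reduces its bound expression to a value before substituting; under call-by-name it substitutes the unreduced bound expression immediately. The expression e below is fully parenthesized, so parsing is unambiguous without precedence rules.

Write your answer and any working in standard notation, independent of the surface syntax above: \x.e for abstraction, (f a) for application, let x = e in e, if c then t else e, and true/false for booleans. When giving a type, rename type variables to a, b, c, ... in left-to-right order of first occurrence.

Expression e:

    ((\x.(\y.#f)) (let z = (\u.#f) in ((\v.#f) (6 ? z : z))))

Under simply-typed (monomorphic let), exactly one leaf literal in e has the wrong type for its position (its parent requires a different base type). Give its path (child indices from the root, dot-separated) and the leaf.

Answer: 1.1.1.0 : 6

Trace:
\y._ : b -> Bool
\x._ : a -> b -> Bool
\u._ : c -> Bool
let z : c -> Bool
\v._ : d -> Bool
  unify Int ~ Bool
  FAIL: mismatch Int ~ Bool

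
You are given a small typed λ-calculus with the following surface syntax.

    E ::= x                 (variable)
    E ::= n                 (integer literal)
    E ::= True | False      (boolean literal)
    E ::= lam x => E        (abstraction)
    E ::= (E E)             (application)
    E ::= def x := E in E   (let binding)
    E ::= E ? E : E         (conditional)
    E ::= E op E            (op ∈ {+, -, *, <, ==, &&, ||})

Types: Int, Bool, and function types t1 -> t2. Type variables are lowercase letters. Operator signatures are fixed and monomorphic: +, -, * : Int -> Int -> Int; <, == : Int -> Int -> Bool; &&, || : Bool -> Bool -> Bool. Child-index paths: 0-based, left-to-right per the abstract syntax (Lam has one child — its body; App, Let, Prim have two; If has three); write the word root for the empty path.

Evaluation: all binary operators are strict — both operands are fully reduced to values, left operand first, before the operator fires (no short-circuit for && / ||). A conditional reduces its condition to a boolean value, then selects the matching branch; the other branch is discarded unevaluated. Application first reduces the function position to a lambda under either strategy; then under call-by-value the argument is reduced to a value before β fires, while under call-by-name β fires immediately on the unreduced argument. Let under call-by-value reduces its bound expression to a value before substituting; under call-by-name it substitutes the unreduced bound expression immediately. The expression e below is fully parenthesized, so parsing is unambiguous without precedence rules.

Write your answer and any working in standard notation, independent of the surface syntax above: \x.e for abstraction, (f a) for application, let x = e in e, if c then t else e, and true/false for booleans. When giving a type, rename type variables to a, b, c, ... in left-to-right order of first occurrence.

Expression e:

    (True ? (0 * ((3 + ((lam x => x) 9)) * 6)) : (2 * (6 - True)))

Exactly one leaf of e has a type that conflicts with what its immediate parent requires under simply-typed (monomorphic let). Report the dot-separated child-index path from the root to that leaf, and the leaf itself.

Trace:
  unify Bool ~ Bool
  unify Int ~ Int
  unify Int ~ Int
x : a
\x._ : a -> a
  unify a -> a ~ Int -> b
  unify a ~ Int
  unify Int ~ b
_ _ : Int
  unify Int ~ Int
  unify Int ~ Int
  unify Int ~ Int
  unify Int ~ Int
  unify Int ~ Int
  unify Int ~ Int
  unify Bool ~ Int
  FAIL: mismatch Bool ~ Int

Answer: 2.1.1 : true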